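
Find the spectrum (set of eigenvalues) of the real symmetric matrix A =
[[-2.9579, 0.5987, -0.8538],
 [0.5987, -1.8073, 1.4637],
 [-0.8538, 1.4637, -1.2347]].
sigma(A) ≈ {-4, -2, 0}

A is real symmetric, so its spectrum consists of real eigenvalues. Expanding the characteristic polynomial of the displayed matrix gives
  det(λ I - A) = p(λ) = λ^3 + (6)λ^2 + (8)λ + (0).
Solving p(λ) = 0 yields eigenvalues ≈ -4, -2, 0. (A is shown rounded to 4 decimals, so these recover the underlying integer eigenvalues to within that precision.)
Verification: the trace of A = -6 equals the sum of eigenvalues -6, and det(A) ≈ 0.0002 matches the eigenvalue product 0.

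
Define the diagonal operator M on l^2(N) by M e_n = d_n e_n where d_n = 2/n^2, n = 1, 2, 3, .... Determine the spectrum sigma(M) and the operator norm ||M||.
sigma(M) = {2/n^2 : n ≥ 1} ∪ {0}; ||M|| = 2

A bounded diagonal operator on l^2 with diagonal entries d_n has spectrum equal to the closure of {d_n : n ≥ 1}: every d_n is an eigenvalue (with eigenvector e_n), so {d_n} ⊂ sigma(M); the spectrum is closed, so its closure is too; and for lambda not in the closure, (M - lambda I) has bounded inverse (the diagonal entries 1/(d_n - lambda) are bounded). For our sequence d_n = 2/n^2, n = 1, 2, 3, ...:
  - {d_n} = {2/n^2 : n ≥ 1}; the only limit point is 0
  - closure = {2/n^2 : n ≥ 1} ∪ {0}
For the norm: a diagonal operator has ||M|| = sup_n |d_n|. Here d_n = 2/n^2 is positive and decreasing, so sup_n |d_n| = d_1 = 2. So ||M|| = 2.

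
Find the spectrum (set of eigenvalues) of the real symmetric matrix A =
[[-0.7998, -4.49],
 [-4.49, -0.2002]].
sigma(A) ≈ {-5, 4}

A is real symmetric, so its spectrum consists of real eigenvalues. Expanding the characteristic polynomial of the displayed matrix gives
  det(λ I - A) = p(λ) = λ^2 + (1)λ + (-20).
Solving p(λ) = 0 yields eigenvalues ≈ -5, 4. (A is shown rounded to 4 decimals, so these recover the underlying integer eigenvalues to within that precision.)
Verification: the trace of A = -1 equals the sum of eigenvalues -1, and det(A) ≈ -20.0000 matches the eigenvalue product -20.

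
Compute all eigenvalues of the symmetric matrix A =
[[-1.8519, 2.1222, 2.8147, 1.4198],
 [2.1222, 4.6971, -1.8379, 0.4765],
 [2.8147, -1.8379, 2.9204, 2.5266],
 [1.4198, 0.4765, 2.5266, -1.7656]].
sigma(A) ≈ {-4, -3, 5, 6}

A is real symmetric, so its spectrum consists of real eigenvalues. Expanding the characteristic polynomial of the displayed matrix gives
  det(λ I - A) = p(λ) = λ^4 + (-4)λ^3 + (-35)λ^2 + (78)λ + (359.9989).
Solving p(λ) = 0 yields eigenvalues ≈ -4, -3, 5, 6. (A is shown rounded to 4 decimals, so these recover the underlying integer eigenvalues to within that precision.)
Verification: the trace of A = 4 equals the sum of eigenvalues 4, and det(A) ≈ 359.9989 matches the eigenvalue product 360.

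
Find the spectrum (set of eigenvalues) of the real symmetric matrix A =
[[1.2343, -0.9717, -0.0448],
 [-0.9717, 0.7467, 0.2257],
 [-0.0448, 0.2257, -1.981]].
sigma(A) ≈ {-2, 0, 2}

A is real symmetric, so its spectrum consists of real eigenvalues. Expanding the characteristic polynomial of the displayed matrix gives
  det(λ I - A) = p(λ) = λ^3 + (0)λ^2 + (-4)λ + (0).
Solving p(λ) = 0 yields eigenvalues ≈ -2, 0, 2. (A is shown rounded to 4 decimals, so these recover the underlying integer eigenvalues to within that precision.)
Verification: the trace of A = 0 equals the sum of eigenvalues 0, and det(A) ≈ -0.0001 matches the eigenvalue product 0.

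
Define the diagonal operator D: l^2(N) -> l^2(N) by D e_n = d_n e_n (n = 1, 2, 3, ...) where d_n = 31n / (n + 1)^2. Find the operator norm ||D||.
||D|| = 31/4 (attained at n = 1)

For D diagonal, ||D|| = sup_n |d_n|. Treat f(x) = 31x / (x + 1)^2 for real x > 0. By the quotient rule, f'(x) = 31(1 - x)/(x + 1)^3, which is positive for x < 1 and negative for x > 1. So f has a unique maximum at x = 1, and since 1 is a positive integer, the supremum over n ≥ 1 is attained at n = 1: d_1 = 31·1/(1 + 1)^2 = 31·1/4 = 31/4. Hence ||D|| = 31/4.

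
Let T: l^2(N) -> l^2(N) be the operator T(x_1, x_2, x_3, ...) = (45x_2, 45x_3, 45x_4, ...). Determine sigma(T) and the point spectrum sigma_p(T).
sigma(T) = closed disk {z in C : |z| ≤ 45}; sigma_p(T) = open disk {z in C : |z| < 45}

Note T = 45·V where V is the unit left shift (V x)_k = x_{k+1}; so sigma(T) = 45·sigma(V) and ||T|| = 45||V||. ||T x||^2 = 2025sum_{k≥2} |x_k|^2 ≤ 2025||x||^2, with equality on {x : x_1 = 0}, so ||T|| = 45. For any lambda with |lambda| < 45, set r = lambda/45 (|r| < 1); the vector x = (1, r, r^2, ...) is in l^2 and satisfies T x = 45(r, r^2, ...) = lambda x, so lambda is an eigenvalue. On the boundary |lambda| = 45 the geometric series diverges, so no l^2 eigenvector exists, but these lambda lie in the approximate point spectrum. Hence sigma(T) is the closed disk of radius 45 and sigma_p(T) is the open disk.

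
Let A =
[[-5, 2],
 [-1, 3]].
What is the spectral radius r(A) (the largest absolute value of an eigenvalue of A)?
r(A) = (2 + sqrt(56))/2 ≈ 4.7417

The eigenvalues of A are the roots of its characteristic polynomial. With M = A (coefficients from the trace and determinant):
  p(λ) = det(λ I - M) = λ^2 + 2λ - 13.
For λ^2 + 2λ - 13 the discriminant is 56. It is nonnegative but not a perfect square, so the roots are real and irrational: λ = (-2 ± sqrt(56))/2 ≈ 2.7417, -4.7417.
Thus the eigenvalues (to 4 decimals) are 2.7417 (modulus 2.7417); -4.7417 (modulus 4.7417). The spectral radius is the largest modulus: r(A) = (2 + sqrt(56))/2 ≈ 4.7417. (Cross-check: r(A) ≤ ||A||_2 ≈ 5.8339; equality holds whenever A is normal, though it can also hold for some non-normal A.)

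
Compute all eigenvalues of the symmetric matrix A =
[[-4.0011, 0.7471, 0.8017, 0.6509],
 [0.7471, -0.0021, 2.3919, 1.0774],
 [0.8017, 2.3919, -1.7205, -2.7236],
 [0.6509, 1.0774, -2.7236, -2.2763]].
sigma(A) ≈ {-6, -4, 0, 2}

A is real symmetric, so its spectrum consists of real eigenvalues. Expanding the characteristic polynomial of the displayed matrix gives
  det(λ I - A) = p(λ) = λ^4 + (8)λ^3 + (4)λ^2 + (-47.9979)λ + (0.0011).
Solving p(λ) = 0 yields eigenvalues ≈ -6, -4, 0, 2. (A is shown rounded to 4 decimals, so these recover the underlying integer eigenvalues to within that precision.)
Verification: the trace of A = -8 equals the sum of eigenvalues -8, and det(A) ≈ 0.0011 matches the eigenvalue product 0.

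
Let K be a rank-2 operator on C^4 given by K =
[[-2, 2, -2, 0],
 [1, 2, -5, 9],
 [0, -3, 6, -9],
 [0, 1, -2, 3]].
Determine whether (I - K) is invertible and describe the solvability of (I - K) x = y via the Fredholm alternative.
(I - K) is invertible (det(I - K) = -38 ≠ 0), so for every y in C^4 the equation (I - K) x = y has a unique solution.

K has rank 2 and factors as K = U V^T = u1 v1^T + u2 v2^T with u1 = (2, -1, 0, 0), v1 = (-1, 1, -1, 0), u2 = (0, -3, 3, -1), v2 = (0, -1, 2, -3) (multiplying out reproduces the displayed K). The nonzero eigenvalues of U V^T coincide with those of the 2 x 2 matrix G = V^T U = [[v1·u1, v1·u2], [v2·u1, v2·u2]] = [[-3, -6], [1, 12]], and by the Sylvester determinant identity det(I_4 - U V^T) = det(I_2 - V^T U) = det([[4, 6], [-1, -11]]) = (4)(-11) - (6)(-1) = -38. (Direct check: I - K =
[[3, -2, 2, 0],
 [-1, -1, 5, -9],
 [0, 3, -5, 9],
 [0, -1, 2, -2]]
has determinant -38.) The finite-dimensional Fredholm alternative says: either (I - K) is invertible, or ker(I - K) ≠ {0} and then range(I - K) = ker((I - K)^*)^⊥, with dim ker(I - K) = dim ker((I - K)^*). Since det(I - K) ≠ 0, 1 is not an eigenvalue of K and ker(I - K) = {0}, so we are in the first case: for every y there is a unique x = (I - K)^(-1) y. (Explicitly, by the Woodbury identity, (I - U V^T)^(-1) = I + U (I_2 - G)^(-1) V^T.)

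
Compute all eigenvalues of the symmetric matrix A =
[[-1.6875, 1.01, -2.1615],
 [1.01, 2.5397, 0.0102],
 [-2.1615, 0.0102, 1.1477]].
sigma(A) ≈ {-3, 2, 3}

A is real symmetric, so its spectrum consists of real eigenvalues. Expanding the characteristic polynomial of the displayed matrix gives
  det(λ I - A) = p(λ) = λ^3 + (-2)λ^2 + (-9)λ + (18).
Solving p(λ) = 0 yields eigenvalues ≈ -3, 2, 3. (A is shown rounded to 4 decimals, so these recover the underlying integer eigenvalues to within that precision.)
Verification: the trace of A = 2 equals the sum of eigenvalues 2, and det(A) ≈ -17.9996 matches the eigenvalue product -18.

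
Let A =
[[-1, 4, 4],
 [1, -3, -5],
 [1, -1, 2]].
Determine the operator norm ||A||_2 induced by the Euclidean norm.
||A||_2 ≈ 8.2267 (= sqrt(largest eigenvalue of A^T A))

||A||_2 = sigma_max(A) = sqrt(lambda_max(A^T A)). Form the symmetric matrix M = A^T A =
[[3, -8, -7],
 [-8, 26, 29],
 [-7, 29, 45]].
Its characteristic polynomial (trace, sum of principal 2x2 minors, determinant of M give the coefficients) is
  p(λ) = det(λ I - M) = λ^3 - 74λ^2 + 429λ - 81.
No integer candidate from the rational root theorem (±divisors of 81) is a root, so the roots are irrational. The cubic discriminant is Δ = 606810105 > 0, so there are three distinct real roots. p(0) = -81 and p(1) = 275 have opposite signs, so a root lies in (0, 1); Newton's method refines it to λ ≈ 0.1954. p(6) = 45 and p(7) = -361 have opposite signs, so a root lies in (6, 7); Newton's method refines it to λ ≈ 6.1257. p(67) = -2761 and p(68) = 1347 have opposite signs, so a root lies in (67, 68); Newton's method refines it to λ ≈ 67.6789. Check (Vieta): the three roots sum to 74, matching tr M = 74.
So the eigenvalues of A^T A are ≈ 0.1954, 6.1257, 67.6789 (all ≥ 0, as they must be for A^T A). The largest is λ_max ≈ 67.6789, hence ||A||_2 = sqrt(λ_max) ≈ 8.2267.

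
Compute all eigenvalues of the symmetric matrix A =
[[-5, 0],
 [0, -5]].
sigma(A) ≈ {-5} (-5 with multiplicity 2)

A is real symmetric, so its spectrum consists of real eigenvalues. Expanding the characteristic polynomial of the displayed matrix gives
  det(λ I - A) = p(λ) = λ^2 + (10)λ + (25).
Solving p(λ) = 0 yields eigenvalues ≈ -5, -5. (A is shown rounded to 4 decimals, so these recover the underlying integer eigenvalues to within that precision.)
Verification: the trace of A = -10 equals the sum of eigenvalues -10, and det(A) ≈ 25.0000 matches the eigenvalue product 25.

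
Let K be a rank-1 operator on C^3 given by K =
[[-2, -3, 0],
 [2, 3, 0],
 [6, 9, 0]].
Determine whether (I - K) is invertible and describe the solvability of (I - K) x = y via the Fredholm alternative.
(I - K) is singular (det(I - K) = 0, i.e. 1 ∈ sigma(K)). (I - K) x = y is solvable iff y ⊥ ker((I - K)^*) = span{(-2, -3, 0)}, i.e. iff -2y_1 - 3y_2 = 0. When solvable, the solutions are x = y + c·(1, -1, -3), c arbitrary (ker(I - K) = span{(1, -1, -3)}, dimension 1).

K has rank 1, so it is an outer product K = u v^T: every row of K is a multiple of one row vector. Reading off the entries, u = (1, -1, -3) and v = (-2, -3, 0) (row i of K equals u_i·v^T). A rank-one matrix u v^T satisfies K u = u (v·u) and kills the (2)-dimensional subspace v^⊥, so its characteristic polynomial is lambda^2 (lambda - v·u) with v·u = tr K = 1. Hence the eigenvalues of I - K are 1 (multiplicity 2) and 1 - (1) = 0, so det(I - K) = 0. (Direct check: I - K =
[[3, 3, 0],
 [-2, -2, 0],
 [-6, -9, 1]]
has determinant 0.) So 1 is an eigenvalue of K and (I - K) is not invertible. The finite-dimensional Fredholm alternative says: either (I - K) is invertible, or ker(I - K) ≠ {0} and then range(I - K) = ker((I - K)^*)^⊥, with dim ker(I - K) = dim ker((I - K)^*). We are in the second case, so we need both kernels. Kernel of I - K: (I - K) u = u - u (v·u) = u - u = 0, so ker(I - K) = span{u} = span{(1, -1, -3)} (it is exactly 1-dimensional because rank(I - K) = 2). Kernel of the adjoint: K is real, so (I - K)^* = I - K^T = I - v u^T, and (I - v u^T) v = v - v (u·v) = 0; hence ker((I - K)^*) = span{v} = span{(-2, -3, 0)}. Therefore (I - K) x = y is solvable iff <y, v> = 0, i.e. iff -2y_1 - 3y_2 = 0. When this holds, K y = u (v·y) = 0, so (I - K) y = y and x = y is a particular solution; the full solution set is the line x = y + c·u = y + c·(1, -1, -3), c ∈ C.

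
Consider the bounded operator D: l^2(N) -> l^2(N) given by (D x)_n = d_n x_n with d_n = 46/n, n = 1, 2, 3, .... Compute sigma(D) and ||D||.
sigma(D) = {46/n : n ≥ 1} ∪ {0}; ||D|| = 46

A bounded diagonal operator on l^2 with diagonal entries d_n has spectrum equal to the closure of {d_n : n ≥ 1}: every d_n is an eigenvalue (with eigenvector e_n), so {d_n} ⊂ sigma(D); the spectrum is closed, so its closure is too; and for lambda not in the closure, (D - lambda I) has bounded inverse (the diagonal entries 1/(d_n - lambda) are bounded). For our sequence d_n = 46/n, n = 1, 2, 3, ...:
  - {d_n} = {46/n : n ≥ 1}; the only limit point is 0
  - closure = {46/n : n ≥ 1} ∪ {0}
For the norm: a diagonal operator has ||D|| = sup_n |d_n|. Here d_n = 46/n is positive and decreasing, so sup_n |d_n| = d_1 = 46. So ||D|| = 46.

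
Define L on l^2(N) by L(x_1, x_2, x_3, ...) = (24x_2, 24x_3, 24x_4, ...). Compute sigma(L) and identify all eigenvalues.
sigma(L) = closed disk {z in C : |z| ≤ 24}; sigma_p(L) = open disk {z in C : |z| < 24}

Note L = 24·V where V is the unit left shift (V x)_k = x_{k+1}; so sigma(L) = 24·sigma(V) and ||L|| = 24||V||. ||L x||^2 = 576sum_{k≥2} |x_k|^2 ≤ 576||x||^2, with equality on {x : x_1 = 0}, so ||L|| = 24. For any lambda with |lambda| < 24, set r = lambda/24 (|r| < 1); the vector x = (1, r, r^2, ...) is in l^2 and satisfies L x = 24(r, r^2, ...) = lambda x, so lambda is an eigenvalue. On the boundary |lambda| = 24 the geometric series diverges, so no l^2 eigenvector exists, but these lambda lie in the approximate point spectrum. Hence sigma(L) is the closed disk of radius 24 and sigma_p(L) is the open disk.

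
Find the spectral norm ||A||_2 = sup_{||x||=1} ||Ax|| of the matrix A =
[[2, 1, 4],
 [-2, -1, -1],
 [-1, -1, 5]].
||A||_2 ≈ 6.5387 (= sqrt(largest eigenvalue of A^T A))

||A||_2 = sigma_max(A) = sqrt(lambda_max(A^T A)). Form the symmetric matrix M = A^T A =
[[9, 5, 5],
 [5, 3, 0],
 [5, 0, 42]].
Its characteristic polynomial (trace, sum of principal 2x2 minors, determinant of M give the coefficients) is
  p(λ) = det(λ I - M) = λ^3 - 54λ^2 + 481λ - 9.
No integer candidate from the rational root theorem (±divisors of 9) is a root, so the roots are irrational. The cubic discriminant is Δ = 228047009 > 0, so there are three distinct real roots. p(0) = -9 and p(1) = 419 have opposite signs, so a root lies in (0, 1); Newton's method refines it to λ ≈ 0.0188. p(11) = 79 and p(12) = -285 have opposite signs, so a root lies in (11, 12); Newton's method refines it to λ ≈ 11.2266. p(42) = -975 and p(43) = 335 have opposite signs, so a root lies in (42, 43); Newton's method refines it to λ ≈ 42.7547. Check (Vieta): the three roots sum to 54, matching tr M = 54.
So the eigenvalues of A^T A are ≈ 0.0188, 11.2266, 42.7547 (all ≥ 0, as they must be for A^T A). The largest is λ_max ≈ 42.7547, hence ||A||_2 = sqrt(λ_max) ≈ 6.5387.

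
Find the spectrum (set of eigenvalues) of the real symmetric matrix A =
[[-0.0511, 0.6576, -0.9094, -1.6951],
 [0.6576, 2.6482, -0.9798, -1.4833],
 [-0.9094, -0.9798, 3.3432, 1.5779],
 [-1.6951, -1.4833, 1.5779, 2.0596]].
sigma(A) ≈ {-1, 1, 2, 6}

A is real symmetric, so its spectrum consists of real eigenvalues. Expanding the characteristic polynomial of the displayed matrix gives
  det(λ I - A) = p(λ) = λ^4 + (-8)λ^3 + (11)λ^2 + (8.0013)λ + (-12).
Solving p(λ) = 0 yields eigenvalues ≈ -1, 1, 2, 6. (A is shown rounded to 4 decimals, so these recover the underlying integer eigenvalues to within that precision.)
Verification: the trace of A = 8 equals the sum of eigenvalues 8, and det(A) ≈ -12.0000 matches the eigenvalue product -12.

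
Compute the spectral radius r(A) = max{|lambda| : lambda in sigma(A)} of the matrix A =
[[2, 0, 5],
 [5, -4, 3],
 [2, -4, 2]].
r(A) ≈ 4.6124

The eigenvalues of A are the roots of its characteristic polynomial. With M = A (coefficients from the trace, the sum of principal 2x2 minors, and det A):
  p(λ) = det(λ I - M) = λ^3 - 10λ + 52.
No integer candidate from the rational root theorem (±divisors of 52) is a root, so the roots are irrational. The cubic discriminant is Δ = -69008 < 0, so there is one real root and a complex-conjugate pair. p(-5) = -23 and p(-4) = 28 have opposite signs, so a root lies in (-5, -4); Newton's method refines it to λ ≈ -4.6124. Dividing out (λ - (-4.6124)) leaves approximately λ^2 - 4.6124λ + 11.274. For λ^2 - 4.6124λ + 11.274 the discriminant is -23.822. It is negative, so the remaining roots are the complex-conjugate pair λ ≈ 2.3062 ± 2.4404i. Their product equals the constant term, so |λ|^2 ≈ 11.274 and |λ| ≈ 3.3577.
Thus the eigenvalues (to 4 decimals) are -4.6124 (modulus 4.6124); 2.3062 ± 2.4404i (modulus 3.3577). The spectral radius is the largest modulus: r(A) ≈ 4.6124. (Cross-check: r(A) ≤ ||A||_2 ≈ 9.2677; equality holds whenever A is normal, though it can also hold for some non-normal A.)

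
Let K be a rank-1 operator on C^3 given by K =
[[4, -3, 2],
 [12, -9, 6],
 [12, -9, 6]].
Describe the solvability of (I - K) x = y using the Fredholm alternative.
(I - K) is singular (det(I - K) = 0, i.e. 1 ∈ sigma(K)). (I - K) x = y is solvable iff y ⊥ ker((I - K)^*) = span{(4, -3, 2)}, i.e. iff 4y_1 - 3y_2 + 2y_3 = 0. When solvable, the solutions are x = y + c·(1, 3, 3), c arbitrary (ker(I - K) = span{(1, 3, 3)}, dimension 1).

K has rank 1, so it is an outer product K = u v^T: every row of K is a multiple of one row vector. Reading off the entries, u = (1, 3, 3) and v = (4, -3, 2) (row i of K equals u_i·v^T). A rank-one matrix u v^T satisfies K u = u (v·u) and kills the (2)-dimensional subspace v^⊥, so its characteristic polynomial is lambda^2 (lambda - v·u) with v·u = tr K = 1. Hence the eigenvalues of I - K are 1 (multiplicity 2) and 1 - (1) = 0, so det(I - K) = 0. (Direct check: I - K =
[[-3, 3, -2],
 [-12, 10, -6],
 [-12, 9, -5]]
has determinant 0.) So 1 is an eigenvalue of K and (I - K) is not invertible. The finite-dimensional Fredholm alternative says: either (I - K) is invertible, or ker(I - K) ≠ {0} and then range(I - K) = ker((I - K)^*)^⊥, with dim ker(I - K) = dim ker((I - K)^*). We are in the second case, so we need both kernels. Kernel of I - K: (I - K) u = u - u (v·u) = u - u = 0, so ker(I - K) = span{u} = span{(1, 3, 3)} (it is exactly 1-dimensional because rank(I - K) = 2). Kernel of the adjoint: K is real, so (I - K)^* = I - K^T = I - v u^T, and (I - v u^T) v = v - v (u·v) = 0; hence ker((I - K)^*) = span{v} = span{(4, -3, 2)}. Therefore (I - K) x = y is solvable iff <y, v> = 0, i.e. iff 4y_1 - 3y_2 + 2y_3 = 0. When this holds, K y = u (v·y) = 0, so (I - K) y = y and x = y is a particular solution; the full solution set is the line x = y + c·u = y + c·(1, 3, 3), c ∈ C.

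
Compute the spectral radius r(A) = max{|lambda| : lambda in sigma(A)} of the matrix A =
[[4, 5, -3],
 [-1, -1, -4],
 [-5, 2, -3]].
r(A) ≈ 6.2462

The eigenvalues of A are the roots of its characteristic polynomial. With M = A (coefficients from the trace, the sum of principal 2x2 minors, and det A):
  p(λ) = det(λ I - M) = λ^3 - 15λ - 150.
No integer candidate from the rational root theorem (±divisors of 150) is a root, so the roots are irrational. The cubic discriminant is Δ = -594000 < 0, so there is one real root and a complex-conjugate pair. p(6) = -24 and p(7) = 88 have opposite signs, so a root lies in (6, 7); Newton's method refines it to λ ≈ 6.2462. Dividing out (λ - (6.2462)) leaves approximately λ^2 + 6.2462λ + 24.0147. For λ^2 + 6.2462λ + 24.0147 the discriminant is -57.0441. It is negative, so the remaining roots are the complex-conjugate pair λ ≈ -3.1231 ± 3.7764i. Their product equals the constant term, so |λ|^2 ≈ 24.0147 and |λ| ≈ 4.9005.
Thus the eigenvalues (to 4 decimals) are 6.2462 (modulus 6.2462); -3.1231 ± 3.7764i (modulus 4.9005). The spectral radius is the largest modulus: r(A) ≈ 6.2462. (Cross-check: r(A) ≤ ||A||_2 ≈ 7.0928; equality holds whenever A is normal, though it can also hold for some non-normal A.)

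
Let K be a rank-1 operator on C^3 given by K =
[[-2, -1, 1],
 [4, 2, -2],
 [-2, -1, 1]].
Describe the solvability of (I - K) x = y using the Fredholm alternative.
(I - K) is singular (det(I - K) = 0, i.e. 1 ∈ sigma(K)). (I - K) x = y is solvable iff y ⊥ ker((I - K)^*) = span{(-2, -1, 1)}, i.e. iff -2y_1 - y_2 + y_3 = 0. When solvable, the solutions are x = y + c·(1, -2, 1), c arbitrary (ker(I - K) = span{(1, -2, 1)}, dimension 1).

K has rank 1, so it is an outer product K = u v^T: every row of K is a multiple of one row vector. Reading off the entries, u = (1, -2, 1) and v = (-2, -1, 1) (row i of K equals u_i·v^T). A rank-one matrix u v^T satisfies K u = u (v·u) and kills the (2)-dimensional subspace v^⊥, so its characteristic polynomial is lambda^2 (lambda - v·u) with v·u = tr K = 1. Hence the eigenvalues of I - K are 1 (multiplicity 2) and 1 - (1) = 0, so det(I - K) = 0. (Direct check: I - K =
[[3, 1, -1],
 [-4, -1, 2],
 [2, 1, 0]]
has determinant 0.) So 1 is an eigenvalue of K and (I - K) is not invertible. The finite-dimensional Fredholm alternative says: either (I - K) is invertible, or ker(I - K) ≠ {0} and then range(I - K) = ker((I - K)^*)^⊥, with dim ker(I - K) = dim ker((I - K)^*). We are in the second case, so we need both kernels. Kernel of I - K: (I - K) u = u - u (v·u) = u - u = 0, so ker(I - K) = span{u} = span{(1, -2, 1)} (it is exactly 1-dimensional because rank(I - K) = 2). Kernel of the adjoint: K is real, so (I - K)^* = I - K^T = I - v u^T, and (I - v u^T) v = v - v (u·v) = 0; hence ker((I - K)^*) = span{v} = span{(-2, -1, 1)}. Therefore (I - K) x = y is solvable iff <y, v> = 0, i.e. iff -2y_1 - y_2 + y_3 = 0. When this holds, K y = u (v·y) = 0, so (I - K) y = y and x = y is a particular solution; the full solution set is the line x = y + c·u = y + c·(1, -2, 1), c ∈ C.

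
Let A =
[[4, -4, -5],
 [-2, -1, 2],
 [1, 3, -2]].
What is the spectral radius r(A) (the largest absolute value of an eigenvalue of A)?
r(A) = (2 + sqrt(72))/2 ≈ 5.2426

The eigenvalues of A are the roots of its characteristic polynomial. With M = A (coefficients from the trace, the sum of principal 2x2 minors, and det A):
  p(λ) = det(λ I - M) = λ^3 - λ^2 - 19λ - 17.
By the rational root theorem any rational root is an integer divisor of 17. Testing λ = -1: p(-1) = -1 - 1 + 19 - 17 = 0, so λ = -1 is a root. Dividing out (λ + 1) leaves p(λ) = (λ + 1)(λ^2 - 2λ - 17). For λ^2 - 2λ - 17 the discriminant is 72. It is nonnegative but not a perfect square, so the roots are real and irrational: λ = (2 ± sqrt(72))/2 ≈ 5.2426, -3.2426.
Thus the eigenvalues (to 4 decimals) are 5.2426 (modulus 5.2426); -3.2426 (modulus 3.2426); -1 (modulus 1). The spectral radius is the largest modulus: r(A) = (2 + sqrt(72))/2 ≈ 5.2426. (Cross-check: r(A) ≤ ||A||_2 ≈ 7.822; equality holds whenever A is normal, though it can also hold for some non-normal A.)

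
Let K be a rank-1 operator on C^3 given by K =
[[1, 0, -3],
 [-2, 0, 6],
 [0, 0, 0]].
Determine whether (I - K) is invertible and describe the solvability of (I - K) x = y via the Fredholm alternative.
(I - K) is singular (det(I - K) = 0, i.e. 1 ∈ sigma(K)). (I - K) x = y is solvable iff y ⊥ ker((I - K)^*) = span{(1, 0, -3)}, i.e. iff y_1 - 3y_3 = 0. When solvable, the solutions are x = y + c·(1, -2, 0), c arbitrary (ker(I - K) = span{(1, -2, 0)}, dimension 1).

K has rank 1, so it is an outer product K = u v^T: every row of K is a multiple of one row vector. Reading off the entries, u = (1, -2, 0) and v = (1, 0, -3) (row i of K equals u_i·v^T). A rank-one matrix u v^T satisfies K u = u (v·u) and kills the (2)-dimensional subspace v^⊥, so its characteristic polynomial is lambda^2 (lambda - v·u) with v·u = tr K = 1. Hence the eigenvalues of I - K are 1 (multiplicity 2) and 1 - (1) = 0, so det(I - K) = 0. (Direct check: I - K =
[[0, 0, 3],
 [2, 1, -6],
 [0, 0, 1]]
has determinant 0.) So 1 is an eigenvalue of K and (I - K) is not invertible. The finite-dimensional Fredholm alternative says: either (I - K) is invertible, or ker(I - K) ≠ {0} and then range(I - K) = ker((I - K)^*)^⊥, with dim ker(I - K) = dim ker((I - K)^*). We are in the second case, so we need both kernels. Kernel of I - K: (I - K) u = u - u (v·u) = u - u = 0, so ker(I - K) = span{u} = span{(1, -2, 0)} (it is exactly 1-dimensional because rank(I - K) = 2). Kernel of the adjoint: K is real, so (I - K)^* = I - K^T = I - v u^T, and (I - v u^T) v = v - v (u·v) = 0; hence ker((I - K)^*) = span{v} = span{(1, 0, -3)}. Therefore (I - K) x = y is solvable iff <y, v> = 0, i.e. iff y_1 - 3y_3 = 0. When this holds, K y = u (v·y) = 0, so (I - K) y = y and x = y is a particular solution; the full solution set is the line x = y + c·u = y + c·(1, -2, 0), c ∈ C.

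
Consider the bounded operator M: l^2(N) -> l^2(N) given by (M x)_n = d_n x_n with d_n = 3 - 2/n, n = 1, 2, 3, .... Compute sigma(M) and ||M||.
sigma(M) = {3 - 2/n : n ≥ 1} ∪ {3}; ||M|| = 3

A bounded diagonal operator on l^2 with diagonal entries d_n has spectrum equal to the closure of {d_n : n ≥ 1}: every d_n is an eigenvalue (with eigenvector e_n), so {d_n} ⊂ sigma(M); the spectrum is closed, so its closure is too; and for lambda not in the closure, (M - lambda I) has bounded inverse (the diagonal entries 1/(d_n - lambda) are bounded). For our sequence d_n = 3 - 2/n, n = 1, 2, 3, ...:
  - {d_n} = {3 - 2/n : n ≥ 1}; the only limit point is 3
  - closure = {3 - 2/n : n ≥ 1} ∪ {3}
For the norm: a diagonal operator has ||M|| = sup_n |d_n|. Here d_n = 3 - 2/n increases monotonically from d_1 = 1 toward 3, with all terms in [1, 3); so sup_n |d_n| = 3 (the supremum is the limit, not attained). So ||M|| = 3.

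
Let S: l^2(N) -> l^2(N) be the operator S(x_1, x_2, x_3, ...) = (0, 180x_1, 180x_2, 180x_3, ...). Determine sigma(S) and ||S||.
sigma(S) = closed disk {z in C : |z| ≤ 180}; ||S|| = 180

Note S = 180·U where U is the unit right shift (U x)_k = x_{k-1} (with x_0 := 0); so ||S|| = 180||U|| and sigma(S) = 180·sigma(U). ||S x||^2 = sum_{k≥1} |180x_k|^2 = 32400||x||^2, so ||S|| = 180 and sigma(S) ⊂ {|z| ≤ 180}. For any |lambda| < 180, the equation (S - lambda I) x = 0 forces x_1 = 0, then 180x_k = lambda x_{k+1} ⇒ x = 0, so S has no eigenvalues. But (S - lambda I) is not surjective for |lambda| < 180: solving (S - lambda I) x = e_1 would require x_n proportional to (lambda/180)^(-n), which is not in l^2. So every |lambda| < 180 lies in the residual spectrum. The boundary |lambda| = 180 is in the approximate point spectrum (the spectrum is closed). Hence sigma(S) is the closed disk of radius 180.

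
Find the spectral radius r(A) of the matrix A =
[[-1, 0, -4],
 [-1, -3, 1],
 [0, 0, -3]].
r(A) = 3

The eigenvalues of A are the roots of its characteristic polynomial. With M = A (coefficients from the trace, the sum of principal 2x2 minors, and det A):
  p(λ) = det(λ I - M) = λ^3 + 7λ^2 + 15λ + 9.
By the rational root theorem any rational root is an integer divisor of 9. Testing λ = -3: p(-3) = -27 + 63 - 45 + 9 = 0, so λ = -3 is a root. Dividing out (λ + 3) leaves p(λ) = (λ + 3)(λ^2 + 4λ + 3). For λ^2 + 4λ + 3 the discriminant is 4. It is a perfect square (2^2), so the roots are rational: λ = (-4 ± 2)/2 = -1, -3.
Thus the eigenvalues (to 4 decimals) are -1 (modulus 1); -3 (modulus 3). The spectral radius is the largest modulus: r(A) = 3. (Cross-check: r(A) ≤ ||A||_2 ≈ 5.1733; equality holds whenever A is normal, though it can also hold for some non-normal A.)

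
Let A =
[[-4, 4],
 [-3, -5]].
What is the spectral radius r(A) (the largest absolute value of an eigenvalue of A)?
r(A) = sqrt(32) ≈ 5.6569

The eigenvalues of A are the roots of its characteristic polynomial. With M = A (coefficients from the trace and determinant):
  p(λ) = det(λ I - M) = λ^2 + 9λ + 32.
For λ^2 + 9λ + 32 the discriminant is -47. It is negative, so the roots are the complex-conjugate pair λ = -9/2 ± (sqrt(47)/2) i ≈ -4.5 ± 3.4278i. For a conjugate pair the product of the roots equals the constant term, so |λ|^2 = 32 and |λ| = sqrt(32) ≈ 5.6569.
Thus the eigenvalues (to 4 decimals) are -4.5 ± 3.4278i (modulus 5.6569). The spectral radius is the largest modulus: r(A) = sqrt(32) ≈ 5.6569. (Cross-check: r(A) ≤ ||A||_2 ≈ 6.408; equality holds whenever A is normal, though it can also hold for some non-normal A.)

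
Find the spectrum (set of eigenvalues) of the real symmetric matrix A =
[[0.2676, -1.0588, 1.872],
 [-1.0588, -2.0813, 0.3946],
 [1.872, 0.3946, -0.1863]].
sigma(A) ≈ {-3, -1, 2}

A is real symmetric, so its spectrum consists of real eigenvalues. Expanding the characteristic polynomial of the displayed matrix gives
  det(λ I - A) = p(λ) = λ^3 + (2)λ^2 + (-5)λ + (-6).
Solving p(λ) = 0 yields eigenvalues ≈ -3, -1, 2. (A is shown rounded to 4 decimals, so these recover the underlying integer eigenvalues to within that precision.)
Verification: the trace of A = -2 equals the sum of eigenvalues -2, and det(A) ≈ 6.0004 matches the eigenvalue product 6.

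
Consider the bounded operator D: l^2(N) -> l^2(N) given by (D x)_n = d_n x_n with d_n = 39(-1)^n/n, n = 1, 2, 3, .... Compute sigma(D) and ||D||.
sigma(D) = {39(-1)^n/n : n ≥ 1} ∪ {0}; ||D|| = 39

A bounded diagonal operator on l^2 with diagonal entries d_n has spectrum equal to the closure of {d_n : n ≥ 1}: every d_n is an eigenvalue (with eigenvector e_n), so {d_n} ⊂ sigma(D); the spectrum is closed, so its closure is too; and for lambda not in the closure, (D - lambda I) has bounded inverse (the diagonal entries 1/(d_n - lambda) are bounded). For our sequence d_n = 39(-1)^n/n, n = 1, 2, 3, ...:
  - {d_n} = {39(-1)^n/n : n ≥ 1}; the only limit point is 0
  - closure = {39(-1)^n/n : n ≥ 1} ∪ {0}
For the norm: a diagonal operator has ||D|| = sup_n |d_n|. Here |d_n| = 39/n is decreasing, so sup_n |d_n| = |d_1| = 39. So ||D|| = 39.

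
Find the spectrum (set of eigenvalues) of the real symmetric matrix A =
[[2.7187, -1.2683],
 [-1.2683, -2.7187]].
sigma(A) ≈ {-3, 3}

A is real symmetric, so its spectrum consists of real eigenvalues. Expanding the characteristic polynomial of the displayed matrix gives
  det(λ I - A) = p(λ) = λ^2 + (0)λ + (-9).
Solving p(λ) = 0 yields eigenvalues ≈ -3, 3. (A is shown rounded to 4 decimals, so these recover the underlying integer eigenvalues to within that precision.)
Verification: the trace of A = 0 equals the sum of eigenvalues 0, and det(A) ≈ -8.9999 matches the eigenvalue product -9.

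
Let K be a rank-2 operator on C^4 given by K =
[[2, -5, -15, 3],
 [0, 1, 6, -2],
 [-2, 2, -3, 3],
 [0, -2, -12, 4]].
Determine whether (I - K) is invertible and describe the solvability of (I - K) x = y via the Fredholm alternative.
(I - K) is invertible (det(I - K) = -20 ≠ 0), so for every y in C^4 the equation (I - K) x = y has a unique solution.

K has rank 2 and factors as K = U V^T = u1 v1^T + u2 v2^T with u1 = (-3, 1, 0, -2), v1 = (-2, 3, 3, 1), u2 = (2, -1, 1, 2), v2 = (-2, 2, -3, 3) (multiplying out reproduces the displayed K). The nonzero eigenvalues of U V^T coincide with those of the 2 x 2 matrix G = V^T U = [[v1·u1, v1·u2], [v2·u1, v2·u2]] = [[7, -2], [2, -3]], and by the Sylvester determinant identity det(I_4 - U V^T) = det(I_2 - V^T U) = det([[-6, 2], [-2, 4]]) = (-6)(4) - (2)(-2) = -20. (Direct check: I - K =
[[-1, 5, 15, -3],
 [0, 0, -6, 2],
 [2, -2, 4, -3],
 [0, 2, 12, -3]]
has determinant -20.) The finite-dimensional Fredholm alternative says: either (I - K) is invertible, or ker(I - K) ≠ {0} and then range(I - K) = ker((I - K)^*)^⊥, with dim ker(I - K) = dim ker((I - K)^*). Since det(I - K) ≠ 0, 1 is not an eigenvalue of K and ker(I - K) = {0}, so we are in the first case: for every y there is a unique x = (I - K)^(-1) y. (Explicitly, by the Woodbury identity, (I - U V^T)^(-1) = I + U (I_2 - G)^(-1) V^T.)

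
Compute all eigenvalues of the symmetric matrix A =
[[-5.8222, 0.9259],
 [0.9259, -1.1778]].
sigma(A) ≈ {-6, -1}

A is real symmetric, so its spectrum consists of real eigenvalues. Expanding the characteristic polynomial of the displayed matrix gives
  det(λ I - A) = p(λ) = λ^2 + (7)λ + (6).
Solving p(λ) = 0 yields eigenvalues ≈ -6, -1. (A is shown rounded to 4 decimals, so these recover the underlying integer eigenvalues to within that precision.)
Verification: the trace of A = -7 equals the sum of eigenvalues -7, and det(A) ≈ 6.0001 matches the eigenvalue product 6.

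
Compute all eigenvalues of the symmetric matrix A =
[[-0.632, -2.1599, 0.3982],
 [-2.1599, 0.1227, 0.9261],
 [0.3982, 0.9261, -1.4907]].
sigma(A) ≈ {-3, -1, 2}

A is real symmetric, so its spectrum consists of real eigenvalues. Expanding the characteristic polynomial of the displayed matrix gives
  det(λ I - A) = p(λ) = λ^3 + (2)λ^2 + (-5)λ + (-6).
Solving p(λ) = 0 yields eigenvalues ≈ -3, -1, 2. (A is shown rounded to 4 decimals, so these recover the underlying integer eigenvalues to within that precision.)
Verification: the trace of A = -2 equals the sum of eigenvalues -2, and det(A) ≈ 5.9995 matches the eigenvalue product 6.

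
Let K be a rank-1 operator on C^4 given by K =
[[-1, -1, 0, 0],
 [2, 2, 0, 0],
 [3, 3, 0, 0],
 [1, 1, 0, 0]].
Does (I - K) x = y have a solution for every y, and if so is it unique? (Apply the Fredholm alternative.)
(I - K) is singular (det(I - K) = 0, i.e. 1 ∈ sigma(K)). (I - K) x = y is solvable iff y ⊥ ker((I - K)^*) = span{(-1, -1, 0, 0)}, i.e. iff -y_1 - y_2 = 0. When solvable, the solutions are x = y + c·(1, -2, -3, -1), c arbitrary (ker(I - K) = span{(1, -2, -3, -1)}, dimension 1).

K has rank 1, so it is an outer product K = u v^T: every row of K is a multiple of one row vector. Reading off the entries, u = (1, -2, -3, -1) and v = (-1, -1, 0, 0) (row i of K equals u_i·v^T). A rank-one matrix u v^T satisfies K u = u (v·u) and kills the (3)-dimensional subspace v^⊥, so its characteristic polynomial is lambda^3 (lambda - v·u) with v·u = tr K = 1. Hence the eigenvalues of I - K are 1 (multiplicity 3) and 1 - (1) = 0, so det(I - K) = 0. (Direct check: I - K =
[[2, 1, 0, 0],
 [-2, -1, 0, 0],
 [-3, -3, 1, 0],
 [-1, -1, 0, 1]]
has determinant 0.) So 1 is an eigenvalue of K and (I - K) is not invertible. The finite-dimensional Fredholm alternative says: either (I - K) is invertible, or ker(I - K) ≠ {0} and then range(I - K) = ker((I - K)^*)^⊥, with dim ker(I - K) = dim ker((I - K)^*). We are in the second case, so we need both kernels. Kernel of I - K: (I - K) u = u - u (v·u) = u - u = 0, so ker(I - K) = span{u} = span{(1, -2, -3, -1)} (it is exactly 1-dimensional because rank(I - K) = 3). Kernel of the adjoint: K is real, so (I - K)^* = I - K^T = I - v u^T, and (I - v u^T) v = v - v (u·v) = 0; hence ker((I - K)^*) = span{v} = span{(-1, -1, 0, 0)}. Therefore (I - K) x = y is solvable iff <y, v> = 0, i.e. iff -y_1 - y_2 = 0. When this holds, K y = u (v·y) = 0, so (I - K) y = y and x = y is a particular solution; the full solution set is the line x = y + c·u = y + c·(1, -2, -3, -1), c ∈ C.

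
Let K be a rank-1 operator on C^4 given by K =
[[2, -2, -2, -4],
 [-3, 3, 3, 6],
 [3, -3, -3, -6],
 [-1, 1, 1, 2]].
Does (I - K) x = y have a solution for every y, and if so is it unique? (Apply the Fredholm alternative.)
(I - K) is invertible (det(I - K) = -3 ≠ 0), so for every y in C^4 the equation (I - K) x = y has a unique solution.

K has rank 1, so it is an outer product K = u v^T: every row of K is a multiple of one row vector. Reading off the entries, u = (2, -3, 3, -1) and v = (1, -1, -1, -2) (row i of K equals u_i·v^T). A rank-one matrix u v^T satisfies K u = u (v·u) and kills the (3)-dimensional subspace v^⊥, so its characteristic polynomial is lambda^3 (lambda - v·u) with v·u = tr K = 4. Hence the eigenvalues of I - K are 1 (multiplicity 3) and 1 - (4) = -3, so det(I - K) = -3. (Direct check: I - K =
[[-1, 2, 2, 4],
 [3, -2, -3, -6],
 [-3, 3, 4, 6],
 [1, -1, -1, -1]]
has determinant -3.) The finite-dimensional Fredholm alternative says: either (I - K) is invertible, or ker(I - K) ≠ {0} and then range(I - K) = ker((I - K)^*)^⊥, with dim ker(I - K) = dim ker((I - K)^*). Since det(I - K) ≠ 0, 1 is not an eigenvalue of K and ker(I - K) = {0}, so we are in the first case: for every y there is a unique x = (I - K)^(-1) y. Explicitly, by the Sherman–Morrison formula, (I - u v^T)^(-1) = I + u v^T/(1 - v·u), i.e. (I - K)^(-1) = I + K/(-3).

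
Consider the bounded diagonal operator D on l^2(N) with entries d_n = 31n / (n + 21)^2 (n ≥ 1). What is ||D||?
||D|| = 31/84 (attained at n = 21)

For D diagonal, ||D|| = sup_n |d_n|. Treat f(x) = 31x / (x + 21)^2 for real x > 0. By the quotient rule, f'(x) = 31(21 - x)/(x + 21)^3, which is positive for x < 21 and negative for x > 21. So f has a unique maximum at x = 21, and since 21 is a positive integer, the supremum over n ≥ 1 is attained at n = 21: d_21 = 31·21/(21 + 21)^2 = 31·21/1764 = 31/84. Hence ||D|| = 31/84.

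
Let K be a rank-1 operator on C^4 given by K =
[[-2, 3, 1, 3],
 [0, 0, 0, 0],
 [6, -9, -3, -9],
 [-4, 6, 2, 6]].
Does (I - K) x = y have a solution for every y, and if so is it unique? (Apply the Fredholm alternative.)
(I - K) is singular (det(I - K) = 0, i.e. 1 ∈ sigma(K)). (I - K) x = y is solvable iff y ⊥ ker((I - K)^*) = span{(-2, 3, 1, 3)}, i.e. iff -2y_1 + 3y_2 + y_3 + 3y_4 = 0. When solvable, the solutions are x = y + c·(1, 0, -3, 2), c arbitrary (ker(I - K) = span{(1, 0, -3, 2)}, dimension 1).

K has rank 1, so it is an outer product K = u v^T: every row of K is a multiple of one row vector. Reading off the entries, u = (1, 0, -3, 2) and v = (-2, 3, 1, 3) (row i of K equals u_i·v^T). A rank-one matrix u v^T satisfies K u = u (v·u) and kills the (3)-dimensional subspace v^⊥, so its characteristic polynomial is lambda^3 (lambda - v·u) with v·u = tr K = 1. Hence the eigenvalues of I - K are 1 (multiplicity 3) and 1 - (1) = 0, so det(I - K) = 0. (Direct check: I - K =
[[3, -3, -1, -3],
 [0, 1, 0, 0],
 [-6, 9, 4, 9],
 [4, -6, -2, -5]]
has determinant 0.) So 1 is an eigenvalue of K and (I - K) is not invertible. The finite-dimensional Fredholm alternative says: either (I - K) is invertible, or ker(I - K) ≠ {0} and then range(I - K) = ker((I - K)^*)^⊥, with dim ker(I - K) = dim ker((I - K)^*). We are in the second case, so we need both kernels. Kernel of I - K: (I - K) u = u - u (v·u) = u - u = 0, so ker(I - K) = span{u} = span{(1, 0, -3, 2)} (it is exactly 1-dimensional because rank(I - K) = 3). Kernel of the adjoint: K is real, so (I - K)^* = I - K^T = I - v u^T, and (I - v u^T) v = v - v (u·v) = 0; hence ker((I - K)^*) = span{v} = span{(-2, 3, 1, 3)}. Therefore (I - K) x = y is solvable iff <y, v> = 0, i.e. iff -2y_1 + 3y_2 + y_3 + 3y_4 = 0. When this holds, K y = u (v·y) = 0, so (I - K) y = y and x = y is a particular solution; the full solution set is the line x = y + c·u = y + c·(1, 0, -3, 2), c ∈ C.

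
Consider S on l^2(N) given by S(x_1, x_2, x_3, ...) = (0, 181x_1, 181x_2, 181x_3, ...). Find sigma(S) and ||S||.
sigma(S) = closed disk {z in C : |z| ≤ 181}; ||S|| = 181

Note S = 181·U where U is the unit right shift (U x)_k = x_{k-1} (with x_0 := 0); so ||S|| = 181||U|| and sigma(S) = 181·sigma(U). ||S x||^2 = sum_{k≥1} |181x_k|^2 = 32761||x||^2, so ||S|| = 181 and sigma(S) ⊂ {|z| ≤ 181}. For any |lambda| < 181, the equation (S - lambda I) x = 0 forces x_1 = 0, then 181x_k = lambda x_{k+1} ⇒ x = 0, so S has no eigenvalues. But (S - lambda I) is not surjective for |lambda| < 181: solving (S - lambda I) x = e_1 would require x_n proportional to (lambda/181)^(-n), which is not in l^2. So every |lambda| < 181 lies in the residual spectrum. The boundary |lambda| = 181 is in the approximate point spectrum (the spectrum is closed). Hence sigma(S) is the closed disk of radius 181.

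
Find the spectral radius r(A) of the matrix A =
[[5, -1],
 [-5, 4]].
r(A) = (9 + sqrt(21))/2 ≈ 6.7913

The eigenvalues of A are the roots of its characteristic polynomial. With M = A (coefficients from the trace and determinant):
  p(λ) = det(λ I - M) = λ^2 - 9λ + 15.
For λ^2 - 9λ + 15 the discriminant is 21. It is nonnegative but not a perfect square, so the roots are real and irrational: λ = (9 ± sqrt(21))/2 ≈ 6.7913, 2.2087.
Thus the eigenvalues (to 4 decimals) are 6.7913 (modulus 6.7913); 2.2087 (modulus 2.2087). The spectral radius is the largest modulus: r(A) = (9 + sqrt(21))/2 ≈ 6.7913. (Cross-check: r(A) ≤ ||A||_2 ≈ 7.9658; equality holds whenever A is normal, though it can also hold for some non-normal A.)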